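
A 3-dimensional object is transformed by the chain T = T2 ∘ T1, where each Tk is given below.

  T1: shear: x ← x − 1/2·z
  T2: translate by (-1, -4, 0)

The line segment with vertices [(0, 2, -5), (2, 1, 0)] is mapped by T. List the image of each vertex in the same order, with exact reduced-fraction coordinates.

T1 shear: x ← x − 1/2·z: (0, 2, -5) → (5/2, 2, -5); (2, 1, 0) → (2, 1, 0)
T2 translate by (-1, -4, 0): (5/2, 2, -5) → (3/2, -2, -5); (2, 1, 0) → (1, -3, 0)

image vertices: (3/2, -2, -5), (1, -3, 0)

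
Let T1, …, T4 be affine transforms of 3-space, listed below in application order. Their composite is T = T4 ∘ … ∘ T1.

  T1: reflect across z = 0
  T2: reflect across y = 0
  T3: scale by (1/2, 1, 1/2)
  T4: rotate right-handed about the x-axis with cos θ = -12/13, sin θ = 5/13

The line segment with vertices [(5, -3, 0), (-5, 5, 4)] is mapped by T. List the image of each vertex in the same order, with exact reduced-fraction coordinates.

image vertices: (5/2, -36/13, 15/13), (-5/2, 70/13, -1/13)

T1 reflect across z = 0: (5, -3, 0) → (5, -3, 0); (-5, 5, 4) → (-5, 5, -4)
T2 reflect across y = 0: (5, -3, 0) → (5, 3, 0); (-5, 5, -4) → (-5, -5, -4)
T3 scale by (1/2, 1, 1/2): (5, 3, 0) → (5/2, 3, 0); (-5, -5, -4) → (-5/2, -5, -2)
T4 rotate right-handed about the x-axis with cos θ = -12/13, sin θ = 5/13: (5/2, 3, 0) → (5/2, -36/13, 15/13); (-5/2, -5, -2) → (-5/2, 70/13, -1/13)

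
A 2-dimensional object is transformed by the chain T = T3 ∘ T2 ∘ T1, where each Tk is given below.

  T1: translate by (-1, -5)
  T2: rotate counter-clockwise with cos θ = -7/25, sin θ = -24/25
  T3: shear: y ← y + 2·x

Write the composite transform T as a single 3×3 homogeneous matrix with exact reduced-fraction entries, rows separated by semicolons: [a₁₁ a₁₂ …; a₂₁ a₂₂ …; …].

T = [-7/25 24/25 -113/25; -38/25 41/25 -167/25; 0 0 1]

T1 = [1 0 -1; 0 1 -5; 0 0 1]
T2·T1 = [-7/25 24/25 -113/25; -24/25 -7/25 59/25; 0 0 1]
T3·…·T1 = [-7/25 24/25 -113/25; -38/25 41/25 -167/25; 0 0 1]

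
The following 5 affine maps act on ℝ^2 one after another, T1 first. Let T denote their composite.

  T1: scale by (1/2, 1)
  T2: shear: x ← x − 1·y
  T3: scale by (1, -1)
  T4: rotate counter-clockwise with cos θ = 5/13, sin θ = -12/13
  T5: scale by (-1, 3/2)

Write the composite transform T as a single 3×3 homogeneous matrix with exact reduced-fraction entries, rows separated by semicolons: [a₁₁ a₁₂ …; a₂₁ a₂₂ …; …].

T = [-5/26 17/13 0; -9/13 21/26 0; 0 0 1]

T1 = [1/2 0 0; 0 1 0; 0 0 1]
T2·T1 = [1/2 -1 0; 0 1 0; 0 0 1]
T3·…·T1 = [1/2 -1 0; 0 -1 0; 0 0 1]
T4·…·T1 = [5/26 -17/13 0; -6/13 7/13 0; 0 0 1]
T5·…·T1 = [-5/26 17/13 0; -9/13 21/26 0; 0 0 1]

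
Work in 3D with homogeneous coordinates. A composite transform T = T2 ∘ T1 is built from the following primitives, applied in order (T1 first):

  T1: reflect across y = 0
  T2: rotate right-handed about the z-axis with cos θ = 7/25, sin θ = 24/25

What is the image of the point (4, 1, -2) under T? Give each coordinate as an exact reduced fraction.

T1 reflect across y = 0: (4, 1, -2) → (4, -1, -2)
T2 rotate right-handed about the z-axis with cos θ = 7/25, sin θ = 24/25: (4, -1, -2) → (52/25, 89/25, -2)

T(p) = (52/25, 89/25, -2)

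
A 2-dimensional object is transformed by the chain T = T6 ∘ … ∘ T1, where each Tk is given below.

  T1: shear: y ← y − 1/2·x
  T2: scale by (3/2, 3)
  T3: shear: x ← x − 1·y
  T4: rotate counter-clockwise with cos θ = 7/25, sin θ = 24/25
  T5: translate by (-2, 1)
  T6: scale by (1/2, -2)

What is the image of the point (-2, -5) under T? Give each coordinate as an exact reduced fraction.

T1 shear: y ← y − 1/2·x: (-2, -5) → (-2, -4)
T2 scale by (3/2, 3): (-2, -4) → (-3, -12)
T3 shear: x ← x − 1·y: (-3, -12) → (9, -12)
T4 rotate counter-clockwise with cos θ = 7/25, sin θ = 24/25: (9, -12) → (351/25, 132/25)
T5 translate by (-2, 1): (351/25, 132/25) → (301/25, 157/25)
T6 scale by (1/2, -2): (301/25, 157/25) → (301/50, -314/25)

T(p) = (301/50, -314/25)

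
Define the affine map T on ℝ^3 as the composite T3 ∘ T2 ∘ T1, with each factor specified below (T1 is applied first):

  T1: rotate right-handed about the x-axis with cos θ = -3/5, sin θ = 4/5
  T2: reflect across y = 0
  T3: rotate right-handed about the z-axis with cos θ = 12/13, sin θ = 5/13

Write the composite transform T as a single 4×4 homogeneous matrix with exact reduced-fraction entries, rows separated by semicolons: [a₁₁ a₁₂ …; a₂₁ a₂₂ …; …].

T1 = [1 0 0 0; 0 -3/5 -4/5 0; 0 4/5 -3/5 0; 0 0 0 1]
T2·T1 = [1 0 0 0; 0 3/5 4/5 0; 0 4/5 -3/5 0; 0 0 0 1]
T3·…·T1 = [12/13 -3/13 -4/13 0; 5/13 36/65 48/65 0; 0 4/5 -3/5 0; 0 0 0 1]

T = [12/13 -3/13 -4/13 0; 5/13 36/65 48/65 0; 0 4/5 -3/5 0; 0 0 0 1]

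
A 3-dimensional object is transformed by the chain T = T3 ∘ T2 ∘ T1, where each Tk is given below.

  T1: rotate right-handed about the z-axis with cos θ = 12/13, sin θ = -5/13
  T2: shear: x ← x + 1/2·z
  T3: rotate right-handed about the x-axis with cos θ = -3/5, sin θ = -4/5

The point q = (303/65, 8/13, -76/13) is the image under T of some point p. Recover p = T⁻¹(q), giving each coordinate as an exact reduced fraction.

T1 = [12/13 5/13 0 0; -5/13 12/13 0 0; 0 0 1 0; 0 0 0 1]
T2·T1 = [12/13 5/13 1/2 0; -5/13 12/13 0 0; 0 0 1 0; 0 0 0 1]
T3·…·T1 = [12/13 5/13 1/2 0; 3/13 -36/65 4/5 0; 4/13 -48/65 -3/5 0; 0 0 0 1]
det M = 1; M⁻¹ = [12/13 -9/65 38/65 0; 5/13 -46/65 -81/130 0; 0 4/5 -3/5 0; 0 0 0 1]
M⁻¹ · (303/65, 8/13, -76/13)ᵀ = (4/5, 5, 4)ᵀ

p = (4/5, 5, 4)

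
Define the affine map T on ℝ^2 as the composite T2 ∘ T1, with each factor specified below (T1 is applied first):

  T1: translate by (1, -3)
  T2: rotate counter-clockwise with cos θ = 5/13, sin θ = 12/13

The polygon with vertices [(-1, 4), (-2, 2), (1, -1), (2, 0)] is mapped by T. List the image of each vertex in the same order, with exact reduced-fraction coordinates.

T1 translate by (1, -3): (-1, 4) → (0, 1); (-2, 2) → (-1, -1); (1, -1) → (2, -4); (2, 0) → (3, -3)
T2 rotate counter-clockwise with cos θ = 5/13, sin θ = 12/13: (0, 1) → (-12/13, 5/13); (-1, -1) → (7/13, -17/13); (2, -4) → (58/13, 4/13); (3, -3) → (51/13, 21/13)

image vertices: (-12/13, 5/13), (7/13, -17/13), (58/13, 4/13), (51/13, 21/13)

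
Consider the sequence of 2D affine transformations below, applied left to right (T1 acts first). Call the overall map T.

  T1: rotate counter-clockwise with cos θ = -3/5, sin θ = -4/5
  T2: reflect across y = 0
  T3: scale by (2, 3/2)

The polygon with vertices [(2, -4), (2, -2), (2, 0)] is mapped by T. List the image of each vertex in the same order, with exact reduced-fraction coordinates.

T1 rotate counter-clockwise with cos θ = -3/5, sin θ = -4/5: (2, -4) → (-22/5, 4/5); (2, -2) → (-14/5, -2/5); (2, 0) → (-6/5, -8/5)
T2 reflect across y = 0: (-22/5, 4/5) → (-22/5, -4/5); (-14/5, -2/5) → (-14/5, 2/5); (-6/5, -8/5) → (-6/5, 8/5)
T3 scale by (2, 3/2): (-22/5, -4/5) → (-44/5, -6/5); (-14/5, 2/5) → (-28/5, 3/5); (-6/5, 8/5) → (-12/5, 12/5)

image vertices: (-44/5, -6/5), (-28/5, 3/5), (-12/5, 12/5)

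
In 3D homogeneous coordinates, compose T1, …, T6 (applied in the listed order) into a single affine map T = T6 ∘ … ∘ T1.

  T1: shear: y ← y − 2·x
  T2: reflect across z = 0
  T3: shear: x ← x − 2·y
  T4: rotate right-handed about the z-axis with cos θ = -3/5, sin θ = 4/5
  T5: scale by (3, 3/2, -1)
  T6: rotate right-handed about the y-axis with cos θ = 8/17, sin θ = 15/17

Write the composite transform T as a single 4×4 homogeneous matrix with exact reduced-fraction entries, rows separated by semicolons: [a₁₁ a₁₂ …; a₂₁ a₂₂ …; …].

T = [-168/85 48/85 15/17 0; 39/5 -33/10 0 0; 63/17 -18/17 8/17 0; 0 0 0 1]

T1 = [1 0 0 0; -2 1 0 0; 0 0 1 0; 0 0 0 1]
T2·T1 = [1 0 0 0; -2 1 0 0; 0 0 -1 0; 0 0 0 1]
T3·…·T1 = [5 -2 0 0; -2 1 0 0; 0 0 -1 0; 0 0 0 1]
T4·…·T1 = [-7/5 2/5 0 0; 26/5 -11/5 0 0; 0 0 -1 0; 0 0 0 1]
T5·…·T1 = [-21/5 6/5 0 0; 39/5 -33/10 0 0; 0 0 1 0; 0 0 0 1]
T6·…·T1 = [-168/85 48/85 15/17 0; 39/5 -33/10 0 0; 63/17 -18/17 8/17 0; 0 0 0 1]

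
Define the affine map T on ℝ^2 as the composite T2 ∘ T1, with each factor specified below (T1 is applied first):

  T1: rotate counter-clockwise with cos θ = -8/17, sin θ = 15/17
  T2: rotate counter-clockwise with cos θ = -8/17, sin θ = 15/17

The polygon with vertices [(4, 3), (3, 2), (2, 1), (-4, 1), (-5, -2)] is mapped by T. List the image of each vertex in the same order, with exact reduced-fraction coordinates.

image vertices: (76/289, -1443/289), (-3/289, -1042/289), (-82/289, -641/289), (52/17, 47/17), (325/289, 1522/289)

T1 rotate counter-clockwise with cos θ = -8/17, sin θ = 15/17: (4, 3) → (-77/17, 36/17); (3, 2) → (-54/17, 29/17); (2, 1) → (-31/17, 22/17); (-4, 1) → (1, -4); (-5, -2) → (70/17, -59/17)
T2 rotate counter-clockwise with cos θ = -8/17, sin θ = 15/17: (-77/17, 36/17) → (76/289, -1443/289); (-54/17, 29/17) → (-3/289, -1042/289); (-31/17, 22/17) → (-82/289, -641/289); (1, -4) → (52/17, 47/17); (70/17, -59/17) → (325/289, 1522/289)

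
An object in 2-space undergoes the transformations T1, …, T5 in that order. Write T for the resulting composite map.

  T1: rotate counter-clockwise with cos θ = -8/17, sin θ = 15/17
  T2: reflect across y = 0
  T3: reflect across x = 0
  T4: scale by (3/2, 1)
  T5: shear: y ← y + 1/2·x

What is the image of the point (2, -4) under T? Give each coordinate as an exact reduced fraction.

T(p) = (-66/17, -95/17)

T1 rotate counter-clockwise with cos θ = -8/17, sin θ = 15/17: (2, -4) → (44/17, 62/17)
T2 reflect across y = 0: (44/17, 62/17) → (44/17, -62/17)
T3 reflect across x = 0: (44/17, -62/17) → (-44/17, -62/17)
T4 scale by (3/2, 1): (-44/17, -62/17) → (-66/17, -62/17)
T5 shear: y ← y + 1/2·x: (-66/17, -62/17) → (-66/17, -95/17)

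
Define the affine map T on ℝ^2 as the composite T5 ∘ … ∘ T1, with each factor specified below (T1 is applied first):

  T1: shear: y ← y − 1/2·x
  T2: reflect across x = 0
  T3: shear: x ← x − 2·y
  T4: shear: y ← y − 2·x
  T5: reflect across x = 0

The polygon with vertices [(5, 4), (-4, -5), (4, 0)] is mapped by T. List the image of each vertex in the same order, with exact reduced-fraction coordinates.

T1 shear: y ← y − 1/2·x: (5, 4) → (5, 3/2); (-4, -5) → (-4, -3); (4, 0) → (4, -2)
T2 reflect across x = 0: (5, 3/2) → (-5, 3/2); (-4, -3) → (4, -3); (4, -2) → (-4, -2)
T3 shear: x ← x − 2·y: (-5, 3/2) → (-8, 3/2); (4, -3) → (10, -3); (-4, -2) → (0, -2)
T4 shear: y ← y − 2·x: (-8, 3/2) → (-8, 35/2); (10, -3) → (10, -23); (0, -2) → (0, -2)
T5 reflect across x = 0: (-8, 35/2) → (8, 35/2); (10, -23) → (-10, -23); (0, -2) → (0, -2)

image vertices: (8, 35/2), (-10, -23), (0, -2)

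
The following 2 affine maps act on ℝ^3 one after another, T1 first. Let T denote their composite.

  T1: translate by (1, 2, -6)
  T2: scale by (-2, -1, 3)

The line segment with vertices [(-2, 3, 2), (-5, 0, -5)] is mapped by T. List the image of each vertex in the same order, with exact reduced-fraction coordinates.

T1 translate by (1, 2, -6): (-2, 3, 2) → (-1, 5, -4); (-5, 0, -5) → (-4, 2, -11)
T2 scale by (-2, -1, 3): (-1, 5, -4) → (2, -5, -12); (-4, 2, -11) → (8, -2, -33)

image vertices: (2, -5, -12), (8, -2, -33)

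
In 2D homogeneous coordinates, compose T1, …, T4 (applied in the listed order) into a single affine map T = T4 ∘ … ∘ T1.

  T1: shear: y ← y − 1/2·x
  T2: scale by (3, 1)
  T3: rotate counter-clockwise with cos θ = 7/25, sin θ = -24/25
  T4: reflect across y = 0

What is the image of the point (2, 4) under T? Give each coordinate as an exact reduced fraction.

T(p) = (114/25, 123/25)

T1 shear: y ← y − 1/2·x: (2, 4) → (2, 3)
T2 scale by (3, 1): (2, 3) → (6, 3)
T3 rotate counter-clockwise with cos θ = 7/25, sin θ = -24/25: (6, 3) → (114/25, -123/25)
T4 reflect across y = 0: (114/25, -123/25) → (114/25, 123/25)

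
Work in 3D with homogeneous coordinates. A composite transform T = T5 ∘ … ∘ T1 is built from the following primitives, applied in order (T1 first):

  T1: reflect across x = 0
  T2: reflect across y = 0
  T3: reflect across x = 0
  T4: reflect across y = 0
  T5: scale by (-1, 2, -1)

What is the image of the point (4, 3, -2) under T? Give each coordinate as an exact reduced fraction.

T(p) = (-4, 6, 2)

T1 reflect across x = 0: (4, 3, -2) → (-4, 3, -2)
T2 reflect across y = 0: (-4, 3, -2) → (-4, -3, -2)
T3 reflect across x = 0: (-4, -3, -2) → (4, -3, -2)
T4 reflect across y = 0: (4, -3, -2) → (4, 3, -2)
T5 scale by (-1, 2, -1): (4, 3, -2) → (-4, 6, 2)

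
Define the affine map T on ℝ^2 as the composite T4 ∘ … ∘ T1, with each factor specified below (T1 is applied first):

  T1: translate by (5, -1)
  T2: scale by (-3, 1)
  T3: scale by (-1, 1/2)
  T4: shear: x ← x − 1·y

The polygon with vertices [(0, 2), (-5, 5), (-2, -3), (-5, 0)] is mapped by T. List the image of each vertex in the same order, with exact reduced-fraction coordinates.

image vertices: (29/2, 1/2), (-2, 2), (11, -2), (1/2, -1/2)

T1 translate by (5, -1): (0, 2) → (5, 1); (-5, 5) → (0, 4); (-2, -3) → (3, -4); (-5, 0) → (0, -1)
T2 scale by (-3, 1): (5, 1) → (-15, 1); (0, 4) → (0, 4); (3, -4) → (-9, -4); (0, -1) → (0, -1)
T3 scale by (-1, 1/2): (-15, 1) → (15, 1/2); (0, 4) → (0, 2); (-9, -4) → (9, -2); (0, -1) → (0, -1/2)
T4 shear: x ← x − 1·y: (15, 1/2) → (29/2, 1/2); (0, 2) → (-2, 2); (9, -2) → (11, -2); (0, -1/2) → (1/2, -1/2)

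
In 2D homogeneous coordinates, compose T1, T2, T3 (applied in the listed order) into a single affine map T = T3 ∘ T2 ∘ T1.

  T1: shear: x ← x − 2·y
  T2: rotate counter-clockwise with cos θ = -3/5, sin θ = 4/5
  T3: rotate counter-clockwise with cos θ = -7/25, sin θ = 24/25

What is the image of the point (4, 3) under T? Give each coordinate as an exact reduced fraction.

T(p) = (18/5, -1/5)

T1 shear: x ← x − 2·y: (4, 3) → (-2, 3)
T2 rotate counter-clockwise with cos θ = -3/5, sin θ = 4/5: (-2, 3) → (-6/5, -17/5)
T3 rotate counter-clockwise with cos θ = -7/25, sin θ = 24/25: (-6/5, -17/5) → (18/5, -1/5)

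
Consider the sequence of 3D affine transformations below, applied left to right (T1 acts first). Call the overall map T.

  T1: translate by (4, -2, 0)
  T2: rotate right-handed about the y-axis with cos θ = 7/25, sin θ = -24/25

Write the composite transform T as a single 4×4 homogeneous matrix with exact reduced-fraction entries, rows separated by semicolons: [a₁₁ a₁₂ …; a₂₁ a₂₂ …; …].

T1 = [1 0 0 4; 0 1 0 -2; 0 0 1 0; 0 0 0 1]
T2·T1 = [7/25 0 -24/25 28/25; 0 1 0 -2; 24/25 0 7/25 96/25; 0 0 0 1]

T = [7/25 0 -24/25 28/25; 0 1 0 -2; 24/25 0 7/25 96/25; 0 0 0 1]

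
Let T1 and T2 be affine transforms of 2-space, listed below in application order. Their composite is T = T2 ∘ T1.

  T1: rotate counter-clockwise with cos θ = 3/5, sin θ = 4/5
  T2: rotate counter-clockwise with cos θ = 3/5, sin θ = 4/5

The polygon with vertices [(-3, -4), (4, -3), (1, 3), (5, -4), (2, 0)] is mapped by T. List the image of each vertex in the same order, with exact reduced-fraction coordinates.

T1 rotate counter-clockwise with cos θ = 3/5, sin θ = 4/5: (-3, -4) → (7/5, -24/5); (4, -3) → (24/5, 7/5); (1, 3) → (-9/5, 13/5); (5, -4) → (31/5, 8/5); (2, 0) → (6/5, 8/5)
T2 rotate counter-clockwise with cos θ = 3/5, sin θ = 4/5: (7/5, -24/5) → (117/25, -44/25); (24/5, 7/5) → (44/25, 117/25); (-9/5, 13/5) → (-79/25, 3/25); (31/5, 8/5) → (61/25, 148/25); (6/5, 8/5) → (-14/25, 48/25)

image vertices: (117/25, -44/25), (44/25, 117/25), (-79/25, 3/25), (61/25, 148/25), (-14/25, 48/25)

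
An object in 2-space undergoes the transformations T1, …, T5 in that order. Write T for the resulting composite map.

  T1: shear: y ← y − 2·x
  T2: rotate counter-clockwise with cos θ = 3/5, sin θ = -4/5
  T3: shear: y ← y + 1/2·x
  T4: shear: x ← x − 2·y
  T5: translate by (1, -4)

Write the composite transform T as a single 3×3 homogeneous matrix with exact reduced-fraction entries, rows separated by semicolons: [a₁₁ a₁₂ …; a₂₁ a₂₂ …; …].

T1 = [1 0 0; -2 1 0; 0 0 1]
T2·T1 = [-1 4/5 0; -2 3/5 0; 0 0 1]
T3·…·T1 = [-1 4/5 0; -5/2 1 0; 0 0 1]
T4·…·T1 = [4 -6/5 0; -5/2 1 0; 0 0 1]
T5·…·T1 = [4 -6/5 1; -5/2 1 -4; 0 0 1]

T = [4 -6/5 1; -5/2 1 -4; 0 0 1]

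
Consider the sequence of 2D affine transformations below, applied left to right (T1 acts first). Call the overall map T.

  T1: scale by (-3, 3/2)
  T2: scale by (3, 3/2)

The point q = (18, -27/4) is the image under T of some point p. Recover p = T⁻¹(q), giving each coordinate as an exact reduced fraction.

T1 = [-3 0 0; 0 3/2 0; 0 0 1]
T2·T1 = [-9 0 0; 0 9/4 0; 0 0 1]
det M = -81/4; M⁻¹ = [-1/9 0 0; 0 4/9 0; 0 0 1]
M⁻¹ · (18, -27/4)ᵀ = (-2, -3)ᵀ

p = (-2, -3)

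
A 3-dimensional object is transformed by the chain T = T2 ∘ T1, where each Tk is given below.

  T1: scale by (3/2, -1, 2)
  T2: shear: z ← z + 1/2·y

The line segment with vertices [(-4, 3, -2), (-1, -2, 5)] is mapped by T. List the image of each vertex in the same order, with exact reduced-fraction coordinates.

T1 scale by (3/2, -1, 2): (-4, 3, -2) → (-6, -3, -4); (-1, -2, 5) → (-3/2, 2, 10)
T2 shear: z ← z + 1/2·y: (-6, -3, -4) → (-6, -3, -11/2); (-3/2, 2, 10) → (-3/2, 2, 11)

image vertices: (-6, -3, -11/2), (-3/2, 2, 11)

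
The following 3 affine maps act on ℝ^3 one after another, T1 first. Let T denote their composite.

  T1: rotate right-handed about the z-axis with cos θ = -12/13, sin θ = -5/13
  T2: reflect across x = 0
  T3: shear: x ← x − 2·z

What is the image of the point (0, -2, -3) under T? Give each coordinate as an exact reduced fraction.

T(p) = (88/13, 24/13, -3)

T1 rotate right-handed about the z-axis with cos θ = -12/13, sin θ = -5/13: (0, -2, -3) → (-10/13, 24/13, -3)
T2 reflect across x = 0: (-10/13, 24/13, -3) → (10/13, 24/13, -3)
T3 shear: x ← x − 2·z: (10/13, 24/13, -3) → (88/13, 24/13, -3)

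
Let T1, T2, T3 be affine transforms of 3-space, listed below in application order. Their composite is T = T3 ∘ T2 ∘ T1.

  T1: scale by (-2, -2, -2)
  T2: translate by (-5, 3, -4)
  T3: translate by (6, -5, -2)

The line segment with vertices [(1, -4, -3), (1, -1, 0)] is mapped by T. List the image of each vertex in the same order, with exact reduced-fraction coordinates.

T1 scale by (-2, -2, -2): (1, -4, -3) → (-2, 8, 6); (1, -1, 0) → (-2, 2, 0)
T2 translate by (-5, 3, -4): (-2, 8, 6) → (-7, 11, 2); (-2, 2, 0) → (-7, 5, -4)
T3 translate by (6, -5, -2): (-7, 11, 2) → (-1, 6, 0); (-7, 5, -4) → (-1, 0, -6)

image vertices: (-1, 6, 0), (-1, 0, -6)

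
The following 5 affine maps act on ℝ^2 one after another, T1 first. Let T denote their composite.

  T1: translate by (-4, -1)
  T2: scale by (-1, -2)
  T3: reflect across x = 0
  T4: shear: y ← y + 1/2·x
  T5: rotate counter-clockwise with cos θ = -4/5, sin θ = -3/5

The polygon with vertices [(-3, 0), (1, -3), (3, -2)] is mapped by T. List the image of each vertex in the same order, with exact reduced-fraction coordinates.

image vertices: (47/10, 27/5), (63/10, -17/5), (41/10, -19/5)

T1 translate by (-4, -1): (-3, 0) → (-7, -1); (1, -3) → (-3, -4); (3, -2) → (-1, -3)
T2 scale by (-1, -2): (-7, -1) → (7, 2); (-3, -4) → (3, 8); (-1, -3) → (1, 6)
T3 reflect across x = 0: (7, 2) → (-7, 2); (3, 8) → (-3, 8); (1, 6) → (-1, 6)
T4 shear: y ← y + 1/2·x: (-7, 2) → (-7, -3/2); (-3, 8) → (-3, 13/2); (-1, 6) → (-1, 11/2)
T5 rotate counter-clockwise with cos θ = -4/5, sin θ = -3/5: (-7, -3/2) → (47/10, 27/5); (-3, 13/2) → (63/10, -17/5); (-1, 11/2) → (41/10, -19/5)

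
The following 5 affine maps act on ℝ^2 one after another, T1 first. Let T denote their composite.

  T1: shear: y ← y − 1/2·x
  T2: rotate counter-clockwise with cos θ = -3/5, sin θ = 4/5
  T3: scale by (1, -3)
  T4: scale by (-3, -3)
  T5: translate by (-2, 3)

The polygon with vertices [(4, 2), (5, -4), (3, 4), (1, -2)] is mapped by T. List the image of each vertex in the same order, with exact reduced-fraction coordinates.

image vertices: (26/5, 159/5), (-43/5, 741/10), (47/5, 111/10), (-31/5, 237/10)

T1 shear: y ← y − 1/2·x: (4, 2) → (4, 0); (5, -4) → (5, -13/2); (3, 4) → (3, 5/2); (1, -2) → (1, -5/2)
T2 rotate counter-clockwise with cos θ = -3/5, sin θ = 4/5: (4, 0) → (-12/5, 16/5); (5, -13/2) → (11/5, 79/10); (3, 5/2) → (-19/5, 9/10); (1, -5/2) → (7/5, 23/10)
T3 scale by (1, -3): (-12/5, 16/5) → (-12/5, -48/5); (11/5, 79/10) → (11/5, -237/10); (-19/5, 9/10) → (-19/5, -27/10); (7/5, 23/10) → (7/5, -69/10)
T4 scale by (-3, -3): (-12/5, -48/5) → (36/5, 144/5); (11/5, -237/10) → (-33/5, 711/10); (-19/5, -27/10) → (57/5, 81/10); (7/5, -69/10) → (-21/5, 207/10)
T5 translate by (-2, 3): (36/5, 144/5) → (26/5, 159/5); (-33/5, 711/10) → (-43/5, 741/10); (57/5, 81/10) → (47/5, 111/10); (-21/5, 207/10) → (-31/5, 237/10)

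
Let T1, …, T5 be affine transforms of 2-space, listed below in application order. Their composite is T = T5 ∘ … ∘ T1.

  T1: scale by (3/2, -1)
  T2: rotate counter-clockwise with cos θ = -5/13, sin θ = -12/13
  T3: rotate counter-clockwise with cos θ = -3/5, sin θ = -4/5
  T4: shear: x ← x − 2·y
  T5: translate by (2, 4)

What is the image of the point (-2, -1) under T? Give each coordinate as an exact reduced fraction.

T1 scale by (3/2, -1): (-2, -1) → (-3, 1)
T2 rotate counter-clockwise with cos θ = -5/13, sin θ = -12/13: (-3, 1) → (27/13, 31/13)
T3 rotate counter-clockwise with cos θ = -3/5, sin θ = -4/5: (27/13, 31/13) → (43/65, -201/65)
T4 shear: x ← x − 2·y: (43/65, -201/65) → (89/13, -201/65)
T5 translate by (2, 4): (89/13, -201/65) → (115/13, 59/65)

T(p) = (115/13, 59/65)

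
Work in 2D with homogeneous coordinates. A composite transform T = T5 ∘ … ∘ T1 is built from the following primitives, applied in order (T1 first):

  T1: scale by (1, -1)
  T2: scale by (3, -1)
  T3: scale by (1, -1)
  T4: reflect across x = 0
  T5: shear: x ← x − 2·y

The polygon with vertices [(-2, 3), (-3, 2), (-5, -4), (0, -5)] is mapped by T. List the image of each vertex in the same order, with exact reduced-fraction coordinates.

image vertices: (12, -3), (13, -2), (7, 4), (-10, 5)

T1 scale by (1, -1): (-2, 3) → (-2, -3); (-3, 2) → (-3, -2); (-5, -4) → (-5, 4); (0, -5) → (0, 5)
T2 scale by (3, -1): (-2, -3) → (-6, 3); (-3, -2) → (-9, 2); (-5, 4) → (-15, -4); (0, 5) → (0, -5)
T3 scale by (1, -1): (-6, 3) → (-6, -3); (-9, 2) → (-9, -2); (-15, -4) → (-15, 4); (0, -5) → (0, 5)
T4 reflect across x = 0: (-6, -3) → (6, -3); (-9, -2) → (9, -2); (-15, 4) → (15, 4); (0, 5) → (0, 5)
T5 shear: x ← x − 2·y: (6, -3) → (12, -3); (9, -2) → (13, -2); (15, 4) → (7, 4); (0, 5) → (-10, 5)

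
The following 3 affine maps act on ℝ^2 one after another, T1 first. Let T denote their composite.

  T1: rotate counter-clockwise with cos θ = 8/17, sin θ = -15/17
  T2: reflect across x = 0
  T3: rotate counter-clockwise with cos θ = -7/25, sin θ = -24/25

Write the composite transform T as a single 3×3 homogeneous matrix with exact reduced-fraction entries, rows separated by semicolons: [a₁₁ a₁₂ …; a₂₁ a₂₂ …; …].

T1 = [8/17 15/17 0; -15/17 8/17 0; 0 0 1]
T2·T1 = [-8/17 -15/17 0; -15/17 8/17 0; 0 0 1]
T3·…·T1 = [-304/425 297/425 0; 297/425 304/425 0; 0 0 1]

T = [-304/425 297/425 0; 297/425 304/425 0; 0 0 1]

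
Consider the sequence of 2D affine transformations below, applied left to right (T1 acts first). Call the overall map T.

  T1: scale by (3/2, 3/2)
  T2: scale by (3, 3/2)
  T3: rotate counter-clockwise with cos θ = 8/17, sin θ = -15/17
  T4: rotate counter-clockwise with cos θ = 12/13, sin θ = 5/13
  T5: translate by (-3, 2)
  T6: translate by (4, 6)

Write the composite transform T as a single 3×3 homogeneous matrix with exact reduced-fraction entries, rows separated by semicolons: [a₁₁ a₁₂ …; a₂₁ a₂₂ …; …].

T = [1539/442 315/221 1; -630/221 1539/884 8; 0 0 1]

T1 = [3/2 0 0; 0 3/2 0; 0 0 1]
T2·T1 = [9/2 0 0; 0 9/4 0; 0 0 1]
T3·…·T1 = [36/17 135/68 0; -135/34 18/17 0; 0 0 1]
T4·…·T1 = [1539/442 315/221 0; -630/221 1539/884 0; 0 0 1]
T5·…·T1 = [1539/442 315/221 -3; -630/221 1539/884 2; 0 0 1]
T6·…·T1 = [1539/442 315/221 1; -630/221 1539/884 8; 0 0 1]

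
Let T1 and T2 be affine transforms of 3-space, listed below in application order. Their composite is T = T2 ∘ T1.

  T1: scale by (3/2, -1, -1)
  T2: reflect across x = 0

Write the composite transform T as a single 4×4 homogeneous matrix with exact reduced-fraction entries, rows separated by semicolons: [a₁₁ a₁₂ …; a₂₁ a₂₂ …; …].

T = [-3/2 0 0 0; 0 -1 0 0; 0 0 -1 0; 0 0 0 1]

T1 = [3/2 0 0 0; 0 -1 0 0; 0 0 -1 0; 0 0 0 1]
T2·T1 = [-3/2 0 0 0; 0 -1 0 0; 0 0 -1 0; 0 0 0 1]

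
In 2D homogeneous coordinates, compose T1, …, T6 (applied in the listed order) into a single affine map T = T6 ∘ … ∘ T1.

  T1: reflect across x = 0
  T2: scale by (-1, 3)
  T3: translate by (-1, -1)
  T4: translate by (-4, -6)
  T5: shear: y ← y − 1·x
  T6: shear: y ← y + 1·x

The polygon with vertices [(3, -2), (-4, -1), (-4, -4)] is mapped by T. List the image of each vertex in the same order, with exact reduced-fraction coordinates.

T1 reflect across x = 0: (3, -2) → (-3, -2); (-4, -1) → (4, -1); (-4, -4) → (4, -4)
T2 scale by (-1, 3): (-3, -2) → (3, -6); (4, -1) → (-4, -3); (4, -4) → (-4, -12)
T3 translate by (-1, -1): (3, -6) → (2, -7); (-4, -3) → (-5, -4); (-4, -12) → (-5, -13)
T4 translate by (-4, -6): (2, -7) → (-2, -13); (-5, -4) → (-9, -10); (-5, -13) → (-9, -19)
T5 shear: y ← y − 1·x: (-2, -13) → (-2, -11); (-9, -10) → (-9, -1); (-9, -19) → (-9, -10)
T6 shear: y ← y + 1·x: (-2, -11) → (-2, -13); (-9, -1) → (-9, -10); (-9, -10) → (-9, -19)

image vertices: (-2, -13), (-9, -10), (-9, -19)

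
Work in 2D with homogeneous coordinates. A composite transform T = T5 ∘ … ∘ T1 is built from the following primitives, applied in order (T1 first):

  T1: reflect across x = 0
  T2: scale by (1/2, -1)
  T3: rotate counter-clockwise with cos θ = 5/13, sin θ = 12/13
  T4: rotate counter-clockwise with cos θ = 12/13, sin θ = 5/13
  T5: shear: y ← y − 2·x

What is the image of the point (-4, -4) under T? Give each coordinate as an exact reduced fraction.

T(p) = (-4, 10)

T1 reflect across x = 0: (-4, -4) → (4, -4)
T2 scale by (1/2, -1): (4, -4) → (2, 4)
T3 rotate counter-clockwise with cos θ = 5/13, sin θ = 12/13: (2, 4) → (-38/13, 44/13)
T4 rotate counter-clockwise with cos θ = 12/13, sin θ = 5/13: (-38/13, 44/13) → (-4, 2)
T5 shear: y ← y − 2·x: (-4, 2) → (-4, 10)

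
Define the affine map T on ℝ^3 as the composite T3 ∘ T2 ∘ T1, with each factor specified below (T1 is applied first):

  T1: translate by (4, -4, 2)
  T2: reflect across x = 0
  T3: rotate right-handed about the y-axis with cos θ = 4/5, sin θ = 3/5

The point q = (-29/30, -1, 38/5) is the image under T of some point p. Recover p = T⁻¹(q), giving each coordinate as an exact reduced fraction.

T1 = [1 0 0 4; 0 1 0 -4; 0 0 1 2; 0 0 0 1]
T2·T1 = [-1 0 0 -4; 0 1 0 -4; 0 0 1 2; 0 0 0 1]
T3·…·T1 = [-4/5 0 3/5 -2; 0 1 0 -4; 3/5 0 4/5 4; 0 0 0 1]
det M = -1; M⁻¹ = [-4/5 0 3/5 -4; 0 1 0 4; 3/5 0 4/5 -2; 0 0 0 1]
M⁻¹ · (-29/30, -1, 38/5)ᵀ = (4/3, 3, 7/2)ᵀ

p = (4/3, 3, 7/2)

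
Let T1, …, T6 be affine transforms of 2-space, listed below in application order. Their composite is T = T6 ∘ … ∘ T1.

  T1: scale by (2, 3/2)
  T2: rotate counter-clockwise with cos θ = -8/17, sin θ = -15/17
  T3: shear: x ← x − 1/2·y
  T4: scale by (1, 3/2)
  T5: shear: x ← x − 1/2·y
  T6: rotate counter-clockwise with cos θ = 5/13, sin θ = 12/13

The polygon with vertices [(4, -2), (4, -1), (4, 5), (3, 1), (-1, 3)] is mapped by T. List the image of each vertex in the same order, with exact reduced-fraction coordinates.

T1 scale by (2, 3/2): (4, -2) → (8, -3); (4, -1) → (8, -3/2); (4, 5) → (8, 15/2); (3, 1) → (6, 3/2); (-1, 3) → (-2, 9/2)
T2 rotate counter-clockwise with cos θ = -8/17, sin θ = -15/17: (8, -3) → (-109/17, -96/17); (8, -3/2) → (-173/34, -108/17); (8, 15/2) → (97/34, -180/17); (6, 3/2) → (-3/2, -6); (-2, 9/2) → (167/34, -6/17)
T3 shear: x ← x − 1/2·y: (-109/17, -96/17) → (-61/17, -96/17); (-173/34, -108/17) → (-65/34, -108/17); (97/34, -180/17) → (277/34, -180/17); (-3/2, -6) → (3/2, -6); (167/34, -6/17) → (173/34, -6/17)
T4 scale by (1, 3/2): (-61/17, -96/17) → (-61/17, -144/17); (-65/34, -108/17) → (-65/34, -162/17); (277/34, -180/17) → (277/34, -270/17); (3/2, -6) → (3/2, -9); (173/34, -6/17) → (173/34, -9/17)
T5 shear: x ← x − 1/2·y: (-61/17, -144/17) → (11/17, -144/17); (-65/34, -162/17) → (97/34, -162/17); (277/34, -270/17) → (547/34, -270/17); (3/2, -9) → (6, -9); (173/34, -9/17) → (91/17, -9/17)
T6 rotate counter-clockwise with cos θ = 5/13, sin θ = 12/13: (11/17, -144/17) → (1783/221, -588/221); (97/34, -162/17) → (4373/442, -228/221); (547/34, -270/17) → (9215/442, 1932/221); (6, -9) → (138/13, 27/13); (91/17, -9/17) → (563/221, 1047/221)

image vertices: (1783/221, -588/221), (4373/442, -228/221), (9215/442, 1932/221), (138/13, 27/13), (563/221, 1047/221)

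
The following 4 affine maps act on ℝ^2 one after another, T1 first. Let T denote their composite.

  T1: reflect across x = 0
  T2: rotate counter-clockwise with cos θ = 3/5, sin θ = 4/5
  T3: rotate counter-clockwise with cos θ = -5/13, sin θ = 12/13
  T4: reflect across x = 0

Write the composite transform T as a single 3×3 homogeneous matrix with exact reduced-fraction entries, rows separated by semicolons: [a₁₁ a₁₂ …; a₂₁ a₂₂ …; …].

T1 = [-1 0 0; 0 1 0; 0 0 1]
T2·T1 = [-3/5 -4/5 0; -4/5 3/5 0; 0 0 1]
T3·…·T1 = [63/65 -16/65 0; -16/65 -63/65 0; 0 0 1]
T4·…·T1 = [-63/65 16/65 0; -16/65 -63/65 0; 0 0 1]

T = [-63/65 16/65 0; -16/65 -63/65 0; 0 0 1]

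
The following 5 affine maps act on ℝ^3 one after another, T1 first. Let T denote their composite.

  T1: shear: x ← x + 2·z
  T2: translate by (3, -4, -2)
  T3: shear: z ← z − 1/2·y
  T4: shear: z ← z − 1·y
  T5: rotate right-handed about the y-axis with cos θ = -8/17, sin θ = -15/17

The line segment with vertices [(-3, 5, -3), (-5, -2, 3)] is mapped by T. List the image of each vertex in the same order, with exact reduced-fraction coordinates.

T1 shear: x ← x + 2·z: (-3, 5, -3) → (-9, 5, -3); (-5, -2, 3) → (1, -2, 3)
T2 translate by (3, -4, -2): (-9, 5, -3) → (-6, 1, -5); (1, -2, 3) → (4, -6, 1)
T3 shear: z ← z − 1/2·y: (-6, 1, -5) → (-6, 1, -11/2); (4, -6, 1) → (4, -6, 4)
T4 shear: z ← z − 1·y: (-6, 1, -11/2) → (-6, 1, -13/2); (4, -6, 4) → (4, -6, 10)
T5 rotate right-handed about the y-axis with cos θ = -8/17, sin θ = -15/17: (-6, 1, -13/2) → (291/34, 1, -38/17); (4, -6, 10) → (-182/17, -6, -20/17)

image vertices: (291/34, 1, -38/17), (-182/17, -6, -20/17)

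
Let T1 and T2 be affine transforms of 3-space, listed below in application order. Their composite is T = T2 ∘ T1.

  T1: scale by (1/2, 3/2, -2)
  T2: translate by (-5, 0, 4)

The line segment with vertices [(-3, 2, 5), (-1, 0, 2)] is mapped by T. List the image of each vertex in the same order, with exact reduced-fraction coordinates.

image vertices: (-13/2, 3, -6), (-11/2, 0, 0)

T1 scale by (1/2, 3/2, -2): (-3, 2, 5) → (-3/2, 3, -10); (-1, 0, 2) → (-1/2, 0, -4)
T2 translate by (-5, 0, 4): (-3/2, 3, -10) → (-13/2, 3, -6); (-1/2, 0, -4) → (-11/2, 0, 0)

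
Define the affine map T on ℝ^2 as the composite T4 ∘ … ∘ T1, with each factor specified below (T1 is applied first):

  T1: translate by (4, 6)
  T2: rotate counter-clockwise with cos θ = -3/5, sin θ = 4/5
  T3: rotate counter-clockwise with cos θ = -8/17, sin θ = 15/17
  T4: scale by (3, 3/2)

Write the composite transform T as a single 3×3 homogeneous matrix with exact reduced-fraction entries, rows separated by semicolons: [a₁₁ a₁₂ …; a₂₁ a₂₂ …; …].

T = [-108/85 231/85 954/85; -231/170 -54/85 -786/85; 0 0 1]

T1 = [1 0 4; 0 1 6; 0 0 1]
T2·T1 = [-3/5 -4/5 -36/5; 4/5 -3/5 -2/5; 0 0 1]
T3·…·T1 = [-36/85 77/85 318/85; -77/85 -36/85 -524/85; 0 0 1]
T4·…·T1 = [-108/85 231/85 954/85; -231/170 -54/85 -786/85; 0 0 1]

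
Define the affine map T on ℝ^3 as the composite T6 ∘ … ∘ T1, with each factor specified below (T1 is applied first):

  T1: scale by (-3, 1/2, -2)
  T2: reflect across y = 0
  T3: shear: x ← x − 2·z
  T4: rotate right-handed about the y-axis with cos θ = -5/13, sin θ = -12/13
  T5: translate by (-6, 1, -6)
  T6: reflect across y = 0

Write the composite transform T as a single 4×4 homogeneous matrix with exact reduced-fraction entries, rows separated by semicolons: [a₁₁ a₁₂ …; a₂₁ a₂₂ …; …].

T = [15/13 0 4/13 -6; 0 1/2 0 -1; -36/13 0 58/13 -6; 0 0 0 1]

T1 = [-3 0 0 0; 0 1/2 0 0; 0 0 -2 0; 0 0 0 1]
T2·T1 = [-3 0 0 0; 0 -1/2 0 0; 0 0 -2 0; 0 0 0 1]
T3·…·T1 = [-3 0 4 0; 0 -1/2 0 0; 0 0 -2 0; 0 0 0 1]
T4·…·T1 = [15/13 0 4/13 0; 0 -1/2 0 0; -36/13 0 58/13 0; 0 0 0 1]
T5·…·T1 = [15/13 0 4/13 -6; 0 -1/2 0 1; -36/13 0 58/13 -6; 0 0 0 1]
T6·…·T1 = [15/13 0 4/13 -6; 0 1/2 0 -1; -36/13 0 58/13 -6; 0 0 0 1]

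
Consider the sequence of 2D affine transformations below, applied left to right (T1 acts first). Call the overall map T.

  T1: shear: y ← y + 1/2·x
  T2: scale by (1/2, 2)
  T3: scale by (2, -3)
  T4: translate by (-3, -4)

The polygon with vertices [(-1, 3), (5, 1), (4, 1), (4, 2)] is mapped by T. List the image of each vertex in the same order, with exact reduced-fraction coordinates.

T1 shear: y ← y + 1/2·x: (-1, 3) → (-1, 5/2); (5, 1) → (5, 7/2); (4, 1) → (4, 3); (4, 2) → (4, 4)
T2 scale by (1/2, 2): (-1, 5/2) → (-1/2, 5); (5, 7/2) → (5/2, 7); (4, 3) → (2, 6); (4, 4) → (2, 8)
T3 scale by (2, -3): (-1/2, 5) → (-1, -15); (5/2, 7) → (5, -21); (2, 6) → (4, -18); (2, 8) → (4, -24)
T4 translate by (-3, -4): (-1, -15) → (-4, -19); (5, -21) → (2, -25); (4, -18) → (1, -22); (4, -24) → (1, -28)

image vertices: (-4, -19), (2, -25), (1, -22), (1, -28)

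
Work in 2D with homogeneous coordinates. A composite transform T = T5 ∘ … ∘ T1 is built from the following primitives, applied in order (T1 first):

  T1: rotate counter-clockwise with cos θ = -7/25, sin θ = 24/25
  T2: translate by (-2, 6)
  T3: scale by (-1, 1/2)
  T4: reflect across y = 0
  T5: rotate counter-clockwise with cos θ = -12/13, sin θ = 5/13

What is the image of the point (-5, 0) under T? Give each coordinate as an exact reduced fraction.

T1 rotate counter-clockwise with cos θ = -7/25, sin θ = 24/25: (-5, 0) → (7/5, -24/5)
T2 translate by (-2, 6): (7/5, -24/5) → (-3/5, 6/5)
T3 scale by (-1, 1/2): (-3/5, 6/5) → (3/5, 3/5)
T4 reflect across y = 0: (3/5, 3/5) → (3/5, -3/5)
T5 rotate counter-clockwise with cos θ = -12/13, sin θ = 5/13: (3/5, -3/5) → (-21/65, 51/65)

T(p) = (-21/65, 51/65)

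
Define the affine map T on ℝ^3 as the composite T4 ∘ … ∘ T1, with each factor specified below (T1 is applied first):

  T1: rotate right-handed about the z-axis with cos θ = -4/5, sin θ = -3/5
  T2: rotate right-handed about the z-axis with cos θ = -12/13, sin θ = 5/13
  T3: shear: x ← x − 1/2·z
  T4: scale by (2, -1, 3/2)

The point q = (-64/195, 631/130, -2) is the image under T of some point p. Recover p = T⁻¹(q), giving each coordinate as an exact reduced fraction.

p = (-2, -9/2, -4/3)

T1 = [-4/5 3/5 0 0; -3/5 -4/5 0 0; 0 0 1 0; 0 0 0 1]
T2·T1 = [63/65 -16/65 0 0; 16/65 63/65 0 0; 0 0 1 0; 0 0 0 1]
T3·…·T1 = [63/65 -16/65 -1/2 0; 16/65 63/65 0 0; 0 0 1 0; 0 0 0 1]
T4·…·T1 = [126/65 -32/65 -1 0; -16/65 -63/65 0 0; 0 0 3/2 0; 0 0 0 1]
det M = -3; M⁻¹ = [63/130 -16/65 21/65 0; -8/65 -63/65 -16/195 0; 0 0 2/3 0; 0 0 0 1]
M⁻¹ · (-64/195, 631/130, -2)ᵀ = (-2, -9/2, -4/3)ᵀ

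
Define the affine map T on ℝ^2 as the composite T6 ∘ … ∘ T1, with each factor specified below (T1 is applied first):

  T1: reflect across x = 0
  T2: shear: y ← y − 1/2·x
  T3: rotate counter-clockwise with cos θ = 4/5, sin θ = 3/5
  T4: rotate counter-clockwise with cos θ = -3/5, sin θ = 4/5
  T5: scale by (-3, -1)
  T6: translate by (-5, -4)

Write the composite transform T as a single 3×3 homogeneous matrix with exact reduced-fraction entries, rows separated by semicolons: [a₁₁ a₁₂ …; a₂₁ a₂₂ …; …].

T = [-123/50 21/25 -5; 19/25 24/25 -4; 0 0 1]

T1 = [-1 0 0; 0 1 0; 0 0 1]
T2·T1 = [-1 0 0; 1/2 1 0; 0 0 1]
T3·…·T1 = [-11/10 -3/5 0; -1/5 4/5 0; 0 0 1]
T4·…·T1 = [41/50 -7/25 0; -19/25 -24/25 0; 0 0 1]
T5·…·T1 = [-123/50 21/25 0; 19/25 24/25 0; 0 0 1]
T6·…·T1 = [-123/50 21/25 -5; 19/25 24/25 -4; 0 0 1]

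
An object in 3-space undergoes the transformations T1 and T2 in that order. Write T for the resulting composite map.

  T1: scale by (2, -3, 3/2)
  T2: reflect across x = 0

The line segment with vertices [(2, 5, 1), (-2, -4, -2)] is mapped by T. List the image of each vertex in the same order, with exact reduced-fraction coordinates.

T1 scale by (2, -3, 3/2): (2, 5, 1) → (4, -15, 3/2); (-2, -4, -2) → (-4, 12, -3)
T2 reflect across x = 0: (4, -15, 3/2) → (-4, -15, 3/2); (-4, 12, -3) → (4, 12, -3)

image vertices: (-4, -15, 3/2), (4, 12, -3)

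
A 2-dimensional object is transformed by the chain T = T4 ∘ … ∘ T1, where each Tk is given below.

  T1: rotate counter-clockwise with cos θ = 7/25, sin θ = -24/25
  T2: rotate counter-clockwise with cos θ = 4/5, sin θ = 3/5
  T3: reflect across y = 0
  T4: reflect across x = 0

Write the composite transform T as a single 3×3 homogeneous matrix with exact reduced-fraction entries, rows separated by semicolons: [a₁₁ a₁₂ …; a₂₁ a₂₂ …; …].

T1 = [7/25 24/25 0; -24/25 7/25 0; 0 0 1]
T2·T1 = [4/5 3/5 0; -3/5 4/5 0; 0 0 1]
T3·…·T1 = [4/5 3/5 0; 3/5 -4/5 0; 0 0 1]
T4·…·T1 = [-4/5 -3/5 0; 3/5 -4/5 0; 0 0 1]

T = [-4/5 -3/5 0; 3/5 -4/5 0; 0 0 1]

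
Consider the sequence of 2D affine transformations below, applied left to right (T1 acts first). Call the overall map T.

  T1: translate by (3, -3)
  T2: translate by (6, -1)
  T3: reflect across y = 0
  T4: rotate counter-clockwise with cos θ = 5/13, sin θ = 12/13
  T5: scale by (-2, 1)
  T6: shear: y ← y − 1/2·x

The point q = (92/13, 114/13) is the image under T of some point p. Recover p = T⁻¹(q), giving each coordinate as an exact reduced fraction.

T1 = [1 0 3; 0 1 -3; 0 0 1]
T2·T1 = [1 0 9; 0 1 -4; 0 0 1]
T3·…·T1 = [1 0 9; 0 -1 4; 0 0 1]
T4·…·T1 = [5/13 12/13 -3/13; 12/13 -5/13 128/13; 0 0 1]
T5·…·T1 = [-10/13 -24/13 6/13; 12/13 -5/13 128/13; 0 0 1]
T6·…·T1 = [-10/13 -24/13 6/13; 17/13 7/13 125/13; 0 0 1]
det M = 2; M⁻¹ = [7/26 12/13 -9; -17/26 -5/13 4; 0 0 1]
M⁻¹ · (92/13, 114/13)ᵀ = (1, -4)ᵀ

p = (1, -4)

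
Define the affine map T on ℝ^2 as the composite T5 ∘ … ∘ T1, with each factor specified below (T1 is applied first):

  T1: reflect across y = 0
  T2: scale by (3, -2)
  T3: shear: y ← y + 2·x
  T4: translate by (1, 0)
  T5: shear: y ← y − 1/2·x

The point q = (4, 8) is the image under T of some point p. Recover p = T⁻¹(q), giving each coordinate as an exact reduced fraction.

p = (1, 2)

T1 = [1 0 0; 0 -1 0; 0 0 1]
T2·T1 = [3 0 0; 0 2 0; 0 0 1]
T3·…·T1 = [3 0 0; 6 2 0; 0 0 1]
T4·…·T1 = [3 0 1; 6 2 0; 0 0 1]
T5·…·T1 = [3 0 1; 9/2 2 -1/2; 0 0 1]
det M = 6; M⁻¹ = [1/3 0 -1/3; -3/4 1/2 1; 0 0 1]
M⁻¹ · (4, 8)ᵀ = (1, 2)ᵀ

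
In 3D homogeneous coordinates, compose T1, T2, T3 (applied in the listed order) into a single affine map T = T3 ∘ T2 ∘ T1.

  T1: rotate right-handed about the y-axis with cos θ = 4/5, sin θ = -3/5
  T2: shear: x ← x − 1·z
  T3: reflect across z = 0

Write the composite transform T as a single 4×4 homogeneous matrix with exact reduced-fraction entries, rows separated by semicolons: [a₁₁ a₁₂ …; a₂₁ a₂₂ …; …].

T1 = [4/5 0 -3/5 0; 0 1 0 0; 3/5 0 4/5 0; 0 0 0 1]
T2·T1 = [1/5 0 -7/5 0; 0 1 0 0; 3/5 0 4/5 0; 0 0 0 1]
T3·…·T1 = [1/5 0 -7/5 0; 0 1 0 0; -3/5 0 -4/5 0; 0 0 0 1]

T = [1/5 0 -7/5 0; 0 1 0 0; -3/5 0 -4/5 0; 0 0 0 1]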